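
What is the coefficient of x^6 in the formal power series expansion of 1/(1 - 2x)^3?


The general identity 1/(1 - c x)^r = sum_{k>=0} c^k C(k + r - 1, r - 1) x^k follows by substituting y = c x into 1/(1 - y)^r = sum_{k>=0} C(k + r - 1, r - 1) y^k.
For c = 2, r = 3, k = 6:
2^6 * C(8, 2) = 64 * 28 = 1792.

1792


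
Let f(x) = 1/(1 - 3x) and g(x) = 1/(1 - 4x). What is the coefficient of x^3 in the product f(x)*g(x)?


The coefficient of x^n in f*g is the Cauchy product: sum_{k=0}^{n} a^k * b^(n-k).
With a=3, b=4, n=3:
sum_{k=0}^{3} 3^k * 4^(3-k)
= 175

175


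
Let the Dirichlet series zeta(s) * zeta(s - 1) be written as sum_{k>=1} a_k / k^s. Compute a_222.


Convolution gives a_k = sum_{d | k} d * 1 = sum_{d | k} d = sigma(k), the sum of positive divisors of k.
For k = 222, the divisors are 1, 2, 3, 6, 37, 74, 111, 222, so
sigma(222) = 1 + 2 + 3 + 6 + 37 + 74 + 111 + 222 = 456.

456


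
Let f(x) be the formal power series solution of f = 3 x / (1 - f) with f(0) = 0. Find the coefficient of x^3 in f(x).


Apply Lagrange inversion: f = 3 x * phi(f) with phi(t) = 1/(1 - t), so
[x^n] f = 3^n * (1/n) [t^(n-1)] phi(t)^n = 3^n * (1/n) [t^(n-1)] (1 - t)^(-n) = 3^n * (1/n) C(2n - 2, n - 1) = 3^n * C_{n-1}.
For n = 3: C_2 = C(4, 2) / 3 = 6/3 = 2.
With the 3^3 = 27 factor, the coefficient is 27 * 2 = 54.

54


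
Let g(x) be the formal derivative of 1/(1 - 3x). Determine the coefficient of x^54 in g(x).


Differentiate termwise: d/dx sum_{k>=0} 3^k x^k = sum_{k>=1} k 3^k x^(k-1) = sum_{j>=0} (j+1) 3^(j+1) x^j.
Equivalently, d/dx [1/(1 - 3x)] = 3/(1 - 3x)^2.
For j = 54: 55 * 3^55 = 55 * 174449211009120179071170507 = 9594706605501609848914377885.

9594706605501609848914377885


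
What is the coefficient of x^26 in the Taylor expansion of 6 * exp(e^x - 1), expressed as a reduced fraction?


exp(e^x - 1) = sum_{k>=0} Bell_k x^k / k!, where Bell_k is the k-th Bell number.
So the coefficient of x^26 is 6 * Bell_26 / 26!.
Computing: Bell_26 = 49631246523618756274 and 26! = 403291461126605635584000000, giving
6 * 49631246523618756274/403291461126605635584000000 = 1459742544812316361/1976918927091204096000000.

1459742544812316361/1976918927091204096000000


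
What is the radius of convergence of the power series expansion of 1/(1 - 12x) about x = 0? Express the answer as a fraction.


Expanding 1/(1 - 12x) = sum_{k>=0} 12^k x^k, the series converges when |12x| < 1, i.e., |x| < 1/12.
So the radius of convergence is 1/12 = 1/12.

1/12


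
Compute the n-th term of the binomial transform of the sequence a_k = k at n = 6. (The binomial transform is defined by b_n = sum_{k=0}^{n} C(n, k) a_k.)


With a_k = k, b_n = sum_{k=0}^{n} C(n, k) k. Using k * C(n, k) = n * C(n-1, k-1) gives b_n = n * sum_{k>=1} C(n-1, k-1) = n * 2^(n-1).
For n = 6: 6 * 2^5 = 6 * 32 = 192.

192


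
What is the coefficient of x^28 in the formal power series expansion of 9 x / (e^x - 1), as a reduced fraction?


The exponential generating function for Bernoulli numbers is
x / (e^x - 1) = sum_{k>=0} B_k x^k / k!.
So the coefficient of x^28 in 9 x / (e^x - 1) is 9 B_28 / 28!.
Computing: B_28 = -23749461029/870, 28! = 304888344611713860501504000000, giving
9 * -23749461029/870 / 304888344611713860501504000000 = -3392780147/4210362854161762835496960000000.

-3392780147/4210362854161762835496960000000


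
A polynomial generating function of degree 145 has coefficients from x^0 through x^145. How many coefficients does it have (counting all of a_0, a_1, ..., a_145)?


A polynomial of degree 145 takes the form a_0 + a_1 x + ... + a_145 x^145.
The number of coefficients is 145 + 1 = 146.

146


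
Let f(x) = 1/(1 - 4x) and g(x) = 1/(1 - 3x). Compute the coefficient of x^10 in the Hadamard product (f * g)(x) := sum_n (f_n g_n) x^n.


f has coefficients f_k = 4^k and g has coefficients g_k = 3^k, so the Hadamard product has coefficient (f*g)_k = 4^k * 3^k = 12^k.
For k = 10: 12^10 = 61917364224.

61917364224


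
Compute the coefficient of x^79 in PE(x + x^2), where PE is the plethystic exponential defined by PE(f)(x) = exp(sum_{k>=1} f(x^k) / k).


With f(x) = x + x^2, the exponent is sum_{k>=1} (x^k + x^(2k)) / k = -ln(1 - x) - ln(1 - x^2). Exponentiating:
PE(x + x^2) = 1 / ((1 - x)(1 - x^2)).
This is the generating function for partitions of n into parts of size 1 or 2. The number of 2's can be any j in 0..39, and the rest are 1's, so
[x^79] = floor(79/2) + 1 = 40.

40


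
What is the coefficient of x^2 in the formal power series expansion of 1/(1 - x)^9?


The negative binomial / multiset identity is
1/(1 - x)^r = sum_{k>=0} C(k + r - 1, r - 1) x^k.
Here r = 9 and k = 2, so the coefficient is
C(2 + 8, 8) = C(10, 8)
= 45

45


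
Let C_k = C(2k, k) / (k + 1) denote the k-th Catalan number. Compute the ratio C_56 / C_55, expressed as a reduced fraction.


Using C_k = (2k)! / (k! (k+1)!), the ratio C_{k+1}/C_k simplifies to
C_{k+1}/C_k = [(2k+2)! / ((k+1)! (k+2)!)] * [k! (k+1)! / (2k)!]
 = (2k+2)(2k+1) / ((k+1)(k+2)) = 2(2k+1) / (k+2).
For k = 55: 2(2*55 + 1) / (55 + 2) = 222/57 = 74/19.

74/19


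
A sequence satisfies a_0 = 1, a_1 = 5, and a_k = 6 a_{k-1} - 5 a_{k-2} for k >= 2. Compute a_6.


The characteristic equation is t^2 - 6 t + 5 = 0, with roots r_1 = 5 and r_2 = 1 (so c_1 = r_1 + r_2, c_2 = -r_1 r_2 as required).
One can use the closed form a_n = A r_1^n + B r_2^n, but direct iteration is more reliable:
a_0 = 1, a_1 = 5, a_2 = 25, a_3 = 125, a_4 = 625, a_5 = 3125, a_6 = 15625.
So a_6 = 15625.

15625


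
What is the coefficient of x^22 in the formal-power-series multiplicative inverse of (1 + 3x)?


The inverse is 1/(1 + 3x). Apply the geometric identity 1/(1 - y) = sum_{k>=0} y^k with y = -3x:
1/(1 + 3x) = sum_{k>=0} (-3)^k x^k.
So the coefficient of x^22 is (-3)^22 = 31381059609.

31381059609


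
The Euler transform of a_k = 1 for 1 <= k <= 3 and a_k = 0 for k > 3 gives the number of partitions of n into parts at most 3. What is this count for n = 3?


Partitions of 3 into parts at most 3:
Using generating function (1-x)^(-1)(1-x^2)^(-1)(1-x^3)^(-1),
the coefficient of x^3 = 3

3


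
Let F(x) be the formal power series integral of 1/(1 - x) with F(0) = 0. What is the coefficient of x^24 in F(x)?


1/(1 - x) = sum_{k>=0} x^k. Integrating termwise and using F(0) = 0 gives
F(x) = sum_{k>=0} x^(k+1) / (k+1) = sum_{m>=1} x^m / m = -ln(1 - x).
So the coefficient of x^24 is 1/24 = 1/24.

1/24


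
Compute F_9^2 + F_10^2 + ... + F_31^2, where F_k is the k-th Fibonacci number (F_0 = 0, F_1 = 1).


There is a standard identity sum_{k=0}^{N} F_k^2 = F_N * F_{N+1} (proved inductively from the telescoping relation F_k^2 = F_k F_{k+1} - F_{k-1} F_k). Then
sum_{k=9}^{31} F_k^2 = F_31 F_32 - F_8 F_9.
Computing: F_31 = 1346269, F_32 = 2178309, F_8 = 21, F_9 = 34.
Sum = 1346269 * 2178309 - 21 * 34 = 2932589878407.

2932589878407


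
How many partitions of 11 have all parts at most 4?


Using the generating function (1-x)^(-1)(1-x^2)^(-1)...(1-x^4)^(-1),
the coefficient of x^11 counts these restricted partitions.
Result = 27

27


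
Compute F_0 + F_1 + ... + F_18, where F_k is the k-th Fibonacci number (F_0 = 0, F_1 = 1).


Use the identity sum_{k=0}^{N} F_k = F_{N+2} - 1 (which follows from F_{k+2} - F_{k+1} = F_k). Then
sum_{k=0}^{18} F_k = (F_{20} - 1) - (F_{1} - 1) = F_{20} - F_{1}.
Computing: F_{20} = 6765, F_{1} = 1, so
Sum = 6765 - 1 = 6764.

6764


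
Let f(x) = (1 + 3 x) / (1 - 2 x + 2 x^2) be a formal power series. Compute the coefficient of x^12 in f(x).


Write f(x) = sum_{k>=0} a_k x^k. Multiplying both sides by 1 - 2 x + 2 x^2 gives
(1 - 2 x + 2 x^2) sum_{k>=0} a_k x^k = 1 + 3 x.
Matching coefficients:
 x^0: a_0 = 1
 x^1: a_1 - 2 a_0 = 3  =>  a_1 = 2*1 + 3 = 5
 x^k (k >= 2): a_k = 2 a_{k-1} - 2 a_{k-2}.
Iterating: a_2 = 8, a_3 = 6, a_4 = -4, a_5 = -20, a_6 = -32, a_7 = -24, a_8 = 16, a_9 = 80, a_10 = 128, a_11 = 96, a_12 = -64.
So the coefficient of x^12 is -64.

-64


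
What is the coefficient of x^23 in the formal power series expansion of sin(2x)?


The Maclaurin series is sin(t) = sum_{k>=0} (-1)^k t^(2k+1) / (2k+1)!, so substituting t = 2x, only odd powers of x are nonzero, with coefficient of x^(2k+1) equal to (-1)^k 2^(2k+1) / (2k+1)!.
Write 23 = 2*11 + 1, giving the coefficient (-1)^11 * 2^23 / 23! = -8388608/25852016738884976640000 = -16/49308808782358125.

-16/49308808782358125


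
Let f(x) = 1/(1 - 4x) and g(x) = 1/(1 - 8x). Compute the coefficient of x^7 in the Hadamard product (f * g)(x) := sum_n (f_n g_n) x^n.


f has coefficients f_k = 4^k and g has coefficients g_k = 8^k, so the Hadamard product has coefficient (f*g)_k = 4^k * 8^k = 32^k.
For k = 7: 32^7 = 34359738368.

34359738368


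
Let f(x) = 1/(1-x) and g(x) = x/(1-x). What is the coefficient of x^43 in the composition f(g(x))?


First simplify the composition: f(g(x)) = 1/(1 - x/(1-x)) = (1-x)/((1-x) - x) = (1-x)/(1-2x).
Now extract the coefficient. Write (1-x)/(1-2x) = 1/(1-2x) - x/(1-2x).
The coefficient of x^n in 1/(1-2x) is 2^n, and in x/(1-2x) is 2^(n-1) (for n >= 1).
So the coefficient of x^43 is 2^43 - 2^42 = 8796093022208 - 4398046511104 = 4398046511104.

4398046511104


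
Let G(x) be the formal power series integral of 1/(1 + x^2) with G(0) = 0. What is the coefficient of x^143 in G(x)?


1/(1 + x^2) = sum_{j>=0} (-1)^j x^(2j). Integrating termwise with G(0) = 0:
G(x) = sum_{j>=0} (-1)^j x^(2j+1) / (2j+1) = arctan(x).
Only odd powers are nonzero. For x^143 write 143 = 2*71 + 1, giving
(-1)^71 / 143 = -1/143 = -1/143.

-1/143


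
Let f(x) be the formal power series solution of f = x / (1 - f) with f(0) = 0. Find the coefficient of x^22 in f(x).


Apply Lagrange inversion: f = x * phi(f) with phi(t) = 1/(1 - t), so
[x^n] f = (1/n) [t^(n-1)] phi(t)^n = (1/n) [t^(n-1)] (1 - t)^(-n) = (1/n) C(2n - 2, n - 1) = C_{n-1}.
For n = 22: C_21 = C(42, 21) / 22 = 538257874440/22 = 24466267020 = 24466267020.

24466267020


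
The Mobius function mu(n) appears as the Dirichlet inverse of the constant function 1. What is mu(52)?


52 has a squared prime factor, so mu(52) = 0.
Factorization reveals a repeated prime.

0


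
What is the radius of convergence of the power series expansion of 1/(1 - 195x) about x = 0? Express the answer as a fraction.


Expanding 1/(1 - 195x) = sum_{k>=0} 195^k x^k, the series converges when |195x| < 1, i.e., |x| < 1/195.
So the radius of convergence is 1/195 = 1/195.

1/195


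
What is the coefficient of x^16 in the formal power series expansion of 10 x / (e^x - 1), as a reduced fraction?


The exponential generating function for Bernoulli numbers is
x / (e^x - 1) = sum_{k>=0} B_k x^k / k!.
So the coefficient of x^16 in 10 x / (e^x - 1) is 10 B_16 / 16!.
Computing: B_16 = -3617/510, 16! = 20922789888000, giving
10 * -3617/510 / 20922789888000 = -3617/1067062284288000.

-3617/1067062284288000


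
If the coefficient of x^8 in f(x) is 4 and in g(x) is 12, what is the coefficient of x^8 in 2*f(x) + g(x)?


Scalar multiplication scales coefficients: 2 * 4 = 8.
Then add the g coefficient: 8 + 12
= 20

20


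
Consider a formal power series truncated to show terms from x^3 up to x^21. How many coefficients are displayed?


From x^3 to x^21 inclusive, the count is 21 - 3 + 1 = 19.

19


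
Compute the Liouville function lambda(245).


The Liouville function is lambda(k) = (-1)^Omega(k), where Omega(k) counts the prime factors of k with multiplicity.
Factoring: 245 = 5 * 7 * 7, so Omega(245) = 3.
lambda(245) = (-1)^3 = -1.

-1


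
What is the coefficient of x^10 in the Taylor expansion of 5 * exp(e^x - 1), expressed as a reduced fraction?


exp(e^x - 1) = sum_{k>=0} Bell_k x^k / k!, where Bell_k is the k-th Bell number.
So the coefficient of x^10 is 5 * Bell_10 / 10!.
Computing: Bell_10 = 115975 and 10! = 3628800, giving
5 * 115975/3628800 = 23195/145152.

23195/145152


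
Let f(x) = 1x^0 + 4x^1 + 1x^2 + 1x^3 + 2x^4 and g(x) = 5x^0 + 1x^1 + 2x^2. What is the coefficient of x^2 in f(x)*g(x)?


Cauchy product at x^2:
1*2 + 4*1 + 1*5
= 11

11


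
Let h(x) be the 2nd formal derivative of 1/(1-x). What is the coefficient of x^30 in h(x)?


Differentiating 2 times: d^2/dx^2 [1/(1-x)] = 2!/(1-x)^3.
The expansion 1/(1-x)^3 = sum_{k>=0} C(k+2, 2) x^k, so the coefficient of x^n in 2!/(1-x)^3 is 2! * C(n+2, 2).
For n = 30: 2 * C(32, 2) = 2 * 496 = 992

992


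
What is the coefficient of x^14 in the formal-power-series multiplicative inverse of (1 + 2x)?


The inverse is 1/(1 + 2x). Apply the geometric identity 1/(1 - y) = sum_{k>=0} y^k with y = -2x:
1/(1 + 2x) = sum_{k>=0} (-2)^k x^k.
So the coefficient of x^14 is (-2)^14 = 16384.

16384


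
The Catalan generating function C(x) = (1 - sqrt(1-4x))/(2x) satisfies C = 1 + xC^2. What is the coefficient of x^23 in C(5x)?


Substituting x -> 5x scales the n-th coefficient by 5^n, so [x^23] C(5x) = 5^23 * C_23.
C_23 = C(2*23, 23)/(24) = 8233430727600/24 = 343059613650.
So 5^23 * 343059613650 = 11920928955078125 * 343059613650 = 4089589281678199768066406250.

4089589281678199768066406250


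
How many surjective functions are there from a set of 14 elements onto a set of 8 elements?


By inclusion-exclusion on which target elements are missed, the number of surjections from an n-set onto a k-set is
surj(n, k) = sum_{j=0}^{k} (-1)^j C(k, j) (k - j)^n.
Equivalently surj(n, k) = k! * S(n, k), where S(n, k) is the Stirling number of the second kind.
For n = 14, k = 8:
S(14, 8) = 20912320, so
surj = 8! * 20912320 = 40320 * 20912320 = 843184742400.

843184742400


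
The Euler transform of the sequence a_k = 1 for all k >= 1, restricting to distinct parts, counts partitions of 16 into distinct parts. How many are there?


Partitions of 16 into distinct parts can be computed via generating function.
Product (1+x)(1+x^2)(1+x^3)...
The coefficient of x^16 = 32

32


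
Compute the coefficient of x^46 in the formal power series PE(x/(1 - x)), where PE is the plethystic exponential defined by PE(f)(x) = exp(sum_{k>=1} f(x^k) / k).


For f(x) = x/(1 - x) we have
sum_{k>=1} f(x^k) / k = sum_{k>=1} (1/k) * x^k / (1 - x^k) = sum_{k, m >= 1} x^(k m) / k,
which after exponentiating simplifies to
PE(x/(1 - x)) = prod_{k>=1} 1 / (1 - x^k).
This is the generating function for the partition function p(n), so the coefficient of x^46 is p(46).
Computing p(46) by dynamic programming over parts 1, 2, ..., 46: p(46) = 105558.

105558


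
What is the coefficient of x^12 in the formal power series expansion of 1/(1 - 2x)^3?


The general identity 1/(1 - c x)^r = sum_{k>=0} c^k C(k + r - 1, r - 1) x^k follows by substituting y = c x into 1/(1 - y)^r = sum_{k>=0} C(k + r - 1, r - 1) y^k.
For c = 2, r = 3, k = 12:
2^12 * C(14, 2) = 4096 * 91 = 372736.

372736


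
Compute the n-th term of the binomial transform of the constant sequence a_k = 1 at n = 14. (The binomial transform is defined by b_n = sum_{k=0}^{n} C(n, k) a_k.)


With a_k = 1 for all k, b_n = sum_{k=0}^{n} C(n, k) = 2^n by the binomial theorem.
For n = 14: 2^14 = 16384.

16384


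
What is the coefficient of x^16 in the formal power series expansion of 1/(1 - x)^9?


The negative binomial / multiset identity is
1/(1 - x)^r = sum_{k>=0} C(k + r - 1, r - 1) x^k.
Here r = 9 and k = 16, so the coefficient is
C(16 + 8, 8) = C(24, 8)
= 735471

735471


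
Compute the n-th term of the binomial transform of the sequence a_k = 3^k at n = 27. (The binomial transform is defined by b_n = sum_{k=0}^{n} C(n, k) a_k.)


With a_k = 3^k, b_n = sum_{k=0}^{n} C(n, k) 3^k = (1 + 3)^n by the binomial theorem.
For n = 27: (1 + 3)^27 = 4^27 = 18014398509481984.

18014398509481984


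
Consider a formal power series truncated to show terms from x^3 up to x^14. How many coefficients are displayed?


From x^3 to x^14 inclusive, the count is 14 - 3 + 1 = 12.

12


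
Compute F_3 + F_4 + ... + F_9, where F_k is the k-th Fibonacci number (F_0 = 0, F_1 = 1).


Use the identity sum_{k=0}^{N} F_k = F_{N+2} - 1 (which follows from F_{k+2} - F_{k+1} = F_k). Then
sum_{k=3}^{9} F_k = (F_{11} - 1) - (F_{4} - 1) = F_{11} - F_{4}.
Computing: F_{11} = 89, F_{4} = 3, so
Sum = 89 - 3 = 86.

86


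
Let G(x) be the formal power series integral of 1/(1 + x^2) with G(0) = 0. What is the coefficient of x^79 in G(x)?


1/(1 + x^2) = sum_{j>=0} (-1)^j x^(2j). Integrating termwise with G(0) = 0:
G(x) = sum_{j>=0} (-1)^j x^(2j+1) / (2j+1) = arctan(x).
Only odd powers are nonzero. For x^79 write 79 = 2*39 + 1, giving
(-1)^39 / 79 = -1/79 = -1/79.

-1/79


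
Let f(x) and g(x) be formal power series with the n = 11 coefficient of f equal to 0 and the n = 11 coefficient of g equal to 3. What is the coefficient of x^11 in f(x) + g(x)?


Addition of formal power series is termwise.
The coefficient of x^11 in f + g = 0 + 3
= 3

3


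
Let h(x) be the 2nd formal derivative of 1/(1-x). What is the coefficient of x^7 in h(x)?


Differentiating 2 times: d^2/dx^2 [1/(1-x)] = 2!/(1-x)^3.
The expansion 1/(1-x)^3 = sum_{k>=0} C(k+2, 2) x^k, so the coefficient of x^n in 2!/(1-x)^3 is 2! * C(n+2, 2).
For n = 7: 2 * C(9, 2) = 2 * 36 = 72

72


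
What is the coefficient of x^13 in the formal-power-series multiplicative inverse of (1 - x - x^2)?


Let the inverse be f(x) = sum_{k>=0} a_k x^k. From f(x) * (1 - x - x^2) = 1 and matching coefficients:
 x^0: a_0 = 1.
 x^1: a_1 - a_0 = 0, so a_1 = 1.
 x^k (k >= 2): a_k - a_{k-1} - a_{k-2} = 0, i.e. a_k = a_{k-1} + a_{k-2}.
This is the Fibonacci-type recurrence shifted so that a_0 = a_1 = 1.
Iterating: a_0=1, a_1=1, a_2=2, a_3=3, a_4=5, a_5=8, a_6=13, a_7=21, a_8=34, a_9=55, ...
a_13 = 377.

377


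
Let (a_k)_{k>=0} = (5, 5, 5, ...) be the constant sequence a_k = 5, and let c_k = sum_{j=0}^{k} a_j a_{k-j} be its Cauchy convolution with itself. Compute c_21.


Since a_j = 5 for all j >= 0, the convolution sum becomes
c_k = sum_{j=0}^{k} 5 * 5 = 25 * (k + 1).
Equivalently, the generating function of (a_k) is 5/(1 - x) and its square is 25/(1 - x)^2 = sum_{k>=0} 25(k + 1) x^k.
For k = 21: 25 * 22 = 550.

550


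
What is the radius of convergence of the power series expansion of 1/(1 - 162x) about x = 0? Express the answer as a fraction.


Expanding 1/(1 - 162x) = sum_{k>=0} 162^k x^k, the series converges when |162x| < 1, i.e., |x| < 1/162.
So the radius of convergence is 1/162 = 1/162.

1/162


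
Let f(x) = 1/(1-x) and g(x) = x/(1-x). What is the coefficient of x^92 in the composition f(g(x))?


First simplify the composition: f(g(x)) = 1/(1 - x/(1-x)) = (1-x)/((1-x) - x) = (1-x)/(1-2x).
Now extract the coefficient. Write (1-x)/(1-2x) = 1/(1-2x) - x/(1-2x).
The coefficient of x^n in 1/(1-2x) is 2^n, and in x/(1-2x) is 2^(n-1) (for n >= 1).
So the coefficient of x^92 is 2^92 - 2^91 = 4951760157141521099596496896 - 2475880078570760549798248448 = 2475880078570760549798248448.

2475880078570760549798248448


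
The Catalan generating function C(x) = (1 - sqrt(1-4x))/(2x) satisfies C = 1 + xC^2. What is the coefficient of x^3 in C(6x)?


Substituting x -> 6x scales the n-th coefficient by 6^n, so [x^3] C(6x) = 6^3 * C_3.
C_3 = C(2*3, 3)/(4) = 20/4 = 5.
So 6^3 * 5 = 216 * 5 = 1080.

1080


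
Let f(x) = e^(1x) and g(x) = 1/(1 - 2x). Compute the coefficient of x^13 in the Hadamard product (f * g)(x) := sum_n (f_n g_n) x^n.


Expanding: f_k = 1^k/k! (from e^(1x)) and g_k = 2^k (from 1/(1 - 2x)). So the Hadamard coefficient (f * g)_k = 1^k 2^k / k! = (2)^k / k!.
For k = 13: 2^13/13! = 8192/6227020800 = 8/6081075.

8/6081075


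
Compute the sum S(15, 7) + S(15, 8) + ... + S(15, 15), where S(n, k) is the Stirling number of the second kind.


By definition, S(n, k) counts partitions of an n-set into exactly k nonempty blocks.
Computing row n = 15 for k = 7..15:
S(15, k): 408741333, 216627840, 67128490, 12662650, 1479478, 106470, 4550, 105, 1
Sum = 706750917.

706750917


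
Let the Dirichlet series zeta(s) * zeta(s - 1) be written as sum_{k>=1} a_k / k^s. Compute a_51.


Convolution gives a_k = sum_{d | k} d * 1 = sum_{d | k} d = sigma(k), the sum of positive divisors of k.
For k = 51, the divisors are 1, 3, 17, 51, so
sigma(51) = 1 + 3 + 17 + 51 = 72.

72


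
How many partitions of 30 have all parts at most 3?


Using the generating function (1-x)^(-1)(1-x^2)^(-1)(1-x^3)^(-1),
the coefficient of x^30 counts these restricted partitions.
Result = 91

91


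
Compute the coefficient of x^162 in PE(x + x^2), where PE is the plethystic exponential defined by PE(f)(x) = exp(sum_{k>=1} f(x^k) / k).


With f(x) = x + x^2, the exponent is sum_{k>=1} (x^k + x^(2k)) / k = -ln(1 - x) - ln(1 - x^2). Exponentiating:
PE(x + x^2) = 1 / ((1 - x)(1 - x^2)).
This is the generating function for partitions of n into parts of size 1 or 2. The number of 2's can be any j in 0..81, and the rest are 1's, so
[x^162] = floor(162/2) + 1 = 82.

82


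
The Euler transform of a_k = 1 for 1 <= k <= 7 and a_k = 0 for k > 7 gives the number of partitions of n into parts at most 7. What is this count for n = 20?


Partitions of 20 into parts at most 7:
Using generating function (1-x)^(-1)(1-x^2)^(-1)...(1-x^7)^(-1),
the coefficient of x^20 = 364

364


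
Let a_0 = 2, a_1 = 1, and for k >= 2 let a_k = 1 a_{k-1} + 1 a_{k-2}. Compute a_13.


Iterating the recurrence forward:
a_0 = 2
a_1 = 1
a_2 = 1*1 + 1*2 = 3
a_3 = 1*3 + 1*1 = 4
a_4 = 1*4 + 1*3 = 7
a_5 = 1*7 + 1*4 = 11
a_6 = 1*11 + 1*7 = 18
a_7 = 1*18 + 1*11 = 29
a_8 = 1*29 + 1*18 = 47
a_9 = 1*47 + 1*29 = 76
a_10 = 1*76 + 1*47 = 123
a_11 = 1*123 + 1*76 = 199
a_12 = 1*199 + 1*123 = 322
a_13 = 1*322 + 1*199 = 521
So a_13 = 521.

521


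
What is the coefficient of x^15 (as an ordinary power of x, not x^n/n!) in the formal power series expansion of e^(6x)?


The exponential series is e^y = sum_{k>=0} y^k / k!. Substituting y = 6x gives
e^(6x) = sum_{k>=0} 6^k x^k / k!.
So the coefficient of x^n is a^n/n! with a = 6, n = 15:
6^15 / 15! = 470184984576/1307674368000 = 314928/875875

314928/875875


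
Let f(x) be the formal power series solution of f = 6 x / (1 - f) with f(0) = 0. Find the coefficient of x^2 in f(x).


Apply Lagrange inversion: f = 6 x * phi(f) with phi(t) = 1/(1 - t), so
[x^n] f = 6^n * (1/n) [t^(n-1)] phi(t)^n = 6^n * (1/n) [t^(n-1)] (1 - t)^(-n) = 6^n * (1/n) C(2n - 2, n - 1) = 6^n * C_{n-1}.
For n = 2: C_1 = C(2, 1) / 2 = 2/2 = 1.
With the 6^2 = 36 factor, the coefficient is 36 * 1 = 36.

36


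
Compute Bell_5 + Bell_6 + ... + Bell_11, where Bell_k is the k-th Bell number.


Recall Bell_k counts set partitions of a k-set (with Bell_0 = 1 by convention).
Bell_5 through Bell_11: 52, 203, 877, 4140, 21147, 115975, 678570
Sum = 52 + 203 + 877 + 4140 + 21147 + 115975 + 678570 = 820964.

820964


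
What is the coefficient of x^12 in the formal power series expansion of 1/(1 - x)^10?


The negative binomial / multiset identity is
1/(1 - x)^r = sum_{k>=0} C(k + r - 1, r - 1) x^k.
Here r = 10 and k = 12, so the coefficient is
C(12 + 9, 9) = C(21, 9)
= 293930

293930


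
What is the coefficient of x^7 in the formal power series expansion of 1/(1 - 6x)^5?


The general identity 1/(1 - c x)^r = sum_{k>=0} c^k C(k + r - 1, r - 1) x^k follows by substituting y = c x into 1/(1 - y)^r = sum_{k>=0} C(k + r - 1, r - 1) y^k.
For c = 6, r = 5, k = 7:
6^7 * C(11, 4) = 279936 * 330 = 92378880.

92378880


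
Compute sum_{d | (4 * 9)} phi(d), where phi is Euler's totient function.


First, 4 * 9 = 36. One classical identity is sum_{d | n} phi(d) = n (each k in [1, n] has a unique gcd with n, and among the k's with gcd(k, n) = n/d there are phi(d) of them). So the sum equals 36. We also verify directly:
Divisors of 36: 1, 2, 3, 4, 6, 9, 12, 18, 36.
phi values: 1, 1, 2, 2, 2, 6, 4, 6, 12.
Sum = 36.

36


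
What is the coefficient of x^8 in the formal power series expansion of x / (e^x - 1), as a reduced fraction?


The exponential generating function for Bernoulli numbers is
x / (e^x - 1) = sum_{k>=0} B_k x^k / k!.
So the coefficient of x^8 in x / (e^x - 1) is B_8 / 8!.
Computing: B_8 = -1/30, 8! = 40320, giving
-1/30 / 40320 = -1/1209600.

-1/1209600


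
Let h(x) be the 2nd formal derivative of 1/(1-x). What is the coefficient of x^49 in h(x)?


Differentiating 2 times: d^2/dx^2 [1/(1-x)] = 2!/(1-x)^3.
The expansion 1/(1-x)^3 = sum_{k>=0} C(k+2, 2) x^k, so the coefficient of x^n in 2!/(1-x)^3 is 2! * C(n+2, 2).
For n = 49: 2 * C(51, 2) = 2 * 1275 = 2550

2550


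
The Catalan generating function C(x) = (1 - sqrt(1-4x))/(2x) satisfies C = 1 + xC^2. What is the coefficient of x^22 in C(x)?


Substituting x -> x scales the n-th coefficient by 1, so [x^22] C(x) = C_22.
C_22 = C(2*22, 22)/(23) = 2104098963720/23 = 91482563640.
= 91482563640.

91482563640


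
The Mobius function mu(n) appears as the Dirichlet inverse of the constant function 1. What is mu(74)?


74 = 2 * 37 (all distinct primes).
mu(74) = (-1)^2 = 1

1


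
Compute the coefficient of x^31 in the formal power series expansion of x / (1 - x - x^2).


Let f(x) = sum_{k>=0} a_k x^k. Multiplying f(x) * (1 - x - x^2) = x and matching coefficients gives a_0 = 0, a_1 = 1, and a_k = a_{k-1} + a_{k-2} for k >= 2. These are the Fibonacci numbers F_k.
Iterating from F_0 = 0, F_1 = 1:
F_0=0, F_1=1, F_2=1, F_3=2, F_4=3, F_5=5, F_6=8, F_7=13, F_8=21, F_9=34, ...
F_31 = 1346269.

1346269


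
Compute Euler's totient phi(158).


phi(n) counts integers in [1, n] coprime to n. Using the multiplicative formula phi(n) = n * prod_{p | n} (1 - 1/p):
158 = 2 * 79, so
phi(158) = 158 * (1 - 1/2) * (1 - 1/79) = 78.

78


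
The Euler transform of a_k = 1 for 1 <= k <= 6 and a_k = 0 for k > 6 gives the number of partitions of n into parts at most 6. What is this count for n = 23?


Partitions of 23 into parts at most 6:
Using generating function (1-x)^(-1)(1-x^2)^(-1)...(1-x^6)^(-1),
the coefficient of x^23 = 454

454


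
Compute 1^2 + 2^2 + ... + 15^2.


This power sum has a closed form given by Faulhaber's formula
sum_{k=1}^{m} k^p = (1 / (p + 1)) * sum_{j=0}^{p} C(p + 1, j) B_j m^(p + 1 - j),
but for small m direct computation is fastest:
1 + 4 + 9 + 16 + 25 + 36 + 49 + 64 + 81 + 100 + 121 + 144 + 169 + 196 + 225 = 1240.

1240


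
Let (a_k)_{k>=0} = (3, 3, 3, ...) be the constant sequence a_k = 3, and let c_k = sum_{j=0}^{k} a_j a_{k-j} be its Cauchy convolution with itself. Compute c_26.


Since a_j = 3 for all j >= 0, the convolution sum becomes
c_k = sum_{j=0}^{k} 3 * 3 = 9 * (k + 1).
Equivalently, the generating function of (a_k) is 3/(1 - x) and its square is 9/(1 - x)^2 = sum_{k>=0} 9(k + 1) x^k.
For k = 26: 9 * 27 = 243.

243


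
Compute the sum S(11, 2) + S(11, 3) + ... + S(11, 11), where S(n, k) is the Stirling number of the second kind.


By definition, S(n, k) counts partitions of an n-set into exactly k nonempty blocks.
Computing row n = 11 for k = 2..11:
S(11, k): 1023, 28501, 145750, 246730, 179487, 63987, 11880, 1155, 55, 1
Sum = 678569.

678569


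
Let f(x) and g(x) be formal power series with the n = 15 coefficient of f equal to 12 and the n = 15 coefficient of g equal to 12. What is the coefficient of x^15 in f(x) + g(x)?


Addition of formal power series is termwise.
The coefficient of x^15 in f + g = 12 + 12
= 24

24


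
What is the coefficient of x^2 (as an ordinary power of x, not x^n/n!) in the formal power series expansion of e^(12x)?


The exponential series is e^y = sum_{k>=0} y^k / k!. Substituting y = 12x gives
e^(12x) = sum_{k>=0} 12^k x^k / k!.
So the coefficient of x^n is a^n/n! with a = 12, n = 2:
12^2 / 2! = 144/2 = 72

72


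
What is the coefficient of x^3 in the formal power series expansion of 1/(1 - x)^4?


The expansion 1/(1 - x)^r = sum_{k>=0} C(k + r - 1, r - 1) x^k follows from the multiset / negative-binomial theorem (or from repeated differentiation of the geometric series).
For r = 4 and k = 3:
C(6, 3) = 720 / (6 * 6) = 20.

20


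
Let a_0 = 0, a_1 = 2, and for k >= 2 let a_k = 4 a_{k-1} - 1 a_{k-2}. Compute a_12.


Iterating the recurrence forward:
a_0 = 0
a_1 = 2
a_2 = 4*2 - 1*0 = 8
a_3 = 4*8 - 1*2 = 30
a_4 = 4*30 - 1*8 = 112
a_5 = 4*112 - 1*30 = 418
a_6 = 4*418 - 1*112 = 1560
a_7 = 4*1560 - 1*418 = 5822
a_8 = 4*5822 - 1*1560 = 21728
a_9 = 4*21728 - 1*5822 = 81090
a_10 = 4*81090 - 1*21728 = 302632
a_11 = 4*302632 - 1*81090 = 1129438
a_12 = 4*1129438 - 1*302632 = 4215120
So a_12 = 4215120.

4215120


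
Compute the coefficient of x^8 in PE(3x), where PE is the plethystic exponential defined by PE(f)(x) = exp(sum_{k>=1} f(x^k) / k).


With f(x) = 3x, the exponent is sum_{k>=1} 3 x^k / k = 3 * (-ln(1 - x)). Exponentiating:
PE(3x) = exp(-3 ln(1 - x)) = 1/(1 - x)^3.
By the negative binomial expansion, [x^n] 1/(1 - x)^3 = C(n + 2, 2).
For n = 8: C(10, 2) = 45.

45


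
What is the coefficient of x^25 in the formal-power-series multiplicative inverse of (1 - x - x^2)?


Let the inverse be f(x) = sum_{k>=0} a_k x^k. From f(x) * (1 - x - x^2) = 1 and matching coefficients:
 x^0: a_0 = 1.
 x^1: a_1 - a_0 = 0, so a_1 = 1.
 x^k (k >= 2): a_k - a_{k-1} - a_{k-2} = 0, i.e. a_k = a_{k-1} + a_{k-2}.
This is the Fibonacci-type recurrence shifted so that a_0 = a_1 = 1.
Iterating: a_0=1, a_1=1, a_2=2, a_3=3, a_4=5, a_5=8, a_6=13, a_7=21, a_8=34, a_9=55, ...
a_25 = 121393.

121393


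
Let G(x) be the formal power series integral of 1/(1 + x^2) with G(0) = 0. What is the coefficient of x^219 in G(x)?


1/(1 + x^2) = sum_{j>=0} (-1)^j x^(2j). Integrating termwise with G(0) = 0:
G(x) = sum_{j>=0} (-1)^j x^(2j+1) / (2j+1) = arctan(x).
Only odd powers are nonzero. For x^219 write 219 = 2*109 + 1, giving
(-1)^109 / 219 = -1/219 = -1/219.

-1/219


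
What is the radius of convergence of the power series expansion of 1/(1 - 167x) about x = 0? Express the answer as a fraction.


Expanding 1/(1 - 167x) = sum_{k>=0} 167^k x^k, the series converges when |167x| < 1, i.e., |x| < 1/167.
So the radius of convergence is 1/167 = 1/167.

1/167


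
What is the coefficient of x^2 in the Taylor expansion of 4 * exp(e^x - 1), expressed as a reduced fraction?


exp(e^x - 1) = sum_{k>=0} Bell_k x^k / k!, where Bell_k is the k-th Bell number.
So the coefficient of x^2 is 4 * Bell_2 / 2!.
Computing: Bell_2 = 2 and 2! = 2, giving
4 * 2/2 = 4.

4


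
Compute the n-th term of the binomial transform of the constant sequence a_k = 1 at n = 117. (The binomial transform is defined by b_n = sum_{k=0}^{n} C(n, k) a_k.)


With a_k = 1 for all k, b_n = sum_{k=0}^{n} C(n, k) = 2^n by the binomial theorem.
For n = 117: 2^117 = 166153499473114484112975882535043072.

166153499473114484112975882535043072


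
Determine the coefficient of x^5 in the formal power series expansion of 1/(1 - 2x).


The geometric series identity gives 1/(1 - c x) = sum_{k>=0} c^k x^k, so the coefficient of x^k is c^k.
Here c = 2 and k = 5.
Computing: 2^5 = 32

32


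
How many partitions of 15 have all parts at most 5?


Using the generating function (1-x)^(-1)(1-x^2)^(-1)...(1-x^5)^(-1),
the coefficient of x^15 counts these restricted partitions.
Result = 84

84


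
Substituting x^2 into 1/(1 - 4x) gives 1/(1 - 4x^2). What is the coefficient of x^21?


Since 1/(1 - 4x^2) only has even powers of x,
the coefficient of x^21 (odd) is 0.

0


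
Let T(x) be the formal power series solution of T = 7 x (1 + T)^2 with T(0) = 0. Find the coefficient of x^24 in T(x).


Apply the Lagrange inversion formula: if T = 7 x * phi(T) with phi(t) = (1 + t)^2, then [x^n] T = 7^n * (1/n) [t^(n-1)] phi(t)^n = 7^n * (1/n) [t^(n-1)] (1 + t)^(2n) = 7^n * (1/n) C(2n, n-1).
Using the identity C(2n, n-1) = C(2n, n) * n / (n+1), the unscaled factor equals C(2n, n) / (n+1) = C_n, the n-th Catalan number.
For n = 24: C_24 = C(48, 24) / 25 = 32247603683100/25 = 1289904147324.
With the 7^24 = 191581231380566414401 factor, the coefficient is 191581231380566414401 * 1289904147324 = 247121424907231472112073939212924.

247121424907231472112073939212924


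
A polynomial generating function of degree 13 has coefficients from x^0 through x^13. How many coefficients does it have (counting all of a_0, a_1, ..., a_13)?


A polynomial of degree 13 takes the form a_0 + a_1 x + ... + a_13 x^13.
The number of coefficients is 13 + 1 = 14.

14


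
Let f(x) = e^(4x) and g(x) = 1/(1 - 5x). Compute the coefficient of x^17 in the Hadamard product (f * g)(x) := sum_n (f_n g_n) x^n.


Expanding: f_k = 4^k/k! (from e^(4x)) and g_k = 5^k (from 1/(1 - 5x)). So the Hadamard coefficient (f * g)_k = 4^k 5^k / k! = (20)^k / k!.
For k = 17: 20^17/17! = 13107200000000000000000/355687428096000 = 3200000000000000/86837751.

3200000000000000/86837751


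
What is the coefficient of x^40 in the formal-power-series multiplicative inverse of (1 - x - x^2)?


Let the inverse be f(x) = sum_{k>=0} a_k x^k. From f(x) * (1 - x - x^2) = 1 and matching coefficients:
 x^0: a_0 = 1.
 x^1: a_1 - a_0 = 0, so a_1 = 1.
 x^k (k >= 2): a_k - a_{k-1} - a_{k-2} = 0, i.e. a_k = a_{k-1} + a_{k-2}.
This is the Fibonacci-type recurrence shifted so that a_0 = a_1 = 1.
Iterating: a_0=1, a_1=1, a_2=2, a_3=3, a_4=5, a_5=8, a_6=13, a_7=21, a_8=34, a_9=55, ...
a_40 = 165580141.

165580141


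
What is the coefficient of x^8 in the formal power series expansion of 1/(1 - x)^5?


The negative binomial / multiset identity is
1/(1 - x)^r = sum_{k>=0} C(k + r - 1, r - 1) x^k.
Here r = 5 and k = 8, so the coefficient is
C(8 + 4, 4) = C(12, 4)
= 495

495


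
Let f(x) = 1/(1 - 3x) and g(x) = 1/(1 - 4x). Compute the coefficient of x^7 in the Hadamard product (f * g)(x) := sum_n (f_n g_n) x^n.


f has coefficients f_k = 3^k and g has coefficients g_k = 4^k, so the Hadamard product has coefficient (f*g)_k = 3^k * 4^k = 12^k.
For k = 7: 12^7 = 35831808.

35831808


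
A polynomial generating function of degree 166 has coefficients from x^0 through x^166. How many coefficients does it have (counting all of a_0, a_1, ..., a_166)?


A polynomial of degree 166 takes the form a_0 + a_1 x + ... + a_166 x^166.
The number of coefficients is 166 + 1 = 167.

167


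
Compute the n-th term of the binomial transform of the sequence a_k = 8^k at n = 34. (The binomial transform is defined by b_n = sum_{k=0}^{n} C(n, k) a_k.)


With a_k = 8^k, b_n = sum_{k=0}^{n} C(n, k) 8^k = (1 + 8)^n by the binomial theorem.
For n = 34: (1 + 8)^34 = 9^34 = 278128389443693511257285776231761.

278128389443693511257285776231761


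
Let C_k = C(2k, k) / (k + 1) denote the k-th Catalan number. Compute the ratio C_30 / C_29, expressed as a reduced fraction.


Using C_k = (2k)! / (k! (k+1)!), the ratio C_{k+1}/C_k simplifies to
C_{k+1}/C_k = [(2k+2)! / ((k+1)! (k+2)!)] * [k! (k+1)! / (2k)!]
 = (2k+2)(2k+1) / ((k+1)(k+2)) = 2(2k+1) / (k+2).
For k = 29: 2(2*29 + 1) / (29 + 2) = 118/31 = 118/31.

118/31


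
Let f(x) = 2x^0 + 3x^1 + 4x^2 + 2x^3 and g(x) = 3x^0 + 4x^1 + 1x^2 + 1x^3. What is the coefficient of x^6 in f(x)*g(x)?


Cauchy product at x^6:
2*1
= 2

2


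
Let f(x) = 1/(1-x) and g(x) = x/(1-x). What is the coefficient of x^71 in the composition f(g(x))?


First simplify the composition: f(g(x)) = 1/(1 - x/(1-x)) = (1-x)/((1-x) - x) = (1-x)/(1-2x).
Now extract the coefficient. Write (1-x)/(1-2x) = 1/(1-2x) - x/(1-2x).
The coefficient of x^n in 1/(1-2x) is 2^n, and in x/(1-2x) is 2^(n-1) (for n >= 1).
So the coefficient of x^71 is 2^71 - 2^70 = 2361183241434822606848 - 1180591620717411303424 = 1180591620717411303424.

1180591620717411303424


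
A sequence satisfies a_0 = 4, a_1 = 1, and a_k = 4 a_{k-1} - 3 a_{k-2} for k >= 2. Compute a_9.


The characteristic equation is t^2 - 4 t + 3 = 0, with roots r_1 = 3 and r_2 = 1 (so c_1 = r_1 + r_2, c_2 = -r_1 r_2 as required).
One can use the closed form a_n = A r_1^n + B r_2^n, but direct iteration is more reliable:
a_0 = 4, a_1 = 1, a_2 = -8, a_3 = -35, a_4 = -116, a_5 = -359, a_6 = -1088, a_7 = -3275, a_8 = -9836, a_9 = -29519.
So a_9 = -29519.

-29519


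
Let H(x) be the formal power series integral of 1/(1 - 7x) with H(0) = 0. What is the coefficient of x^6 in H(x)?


1/(1 - 7x) = sum_{k>=0} 7^k x^k. Integrating termwise with H(0) = 0:
H(x) = sum_{k>=0} 7^k x^(k+1) / (k+1) = sum_{m>=1} 7^(m-1) x^m / m.
For m = 6: 7^5/6 = 16807/6 = 16807/6.

16807/6


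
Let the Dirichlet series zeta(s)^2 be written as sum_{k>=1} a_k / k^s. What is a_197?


The Dirichlet convolution of the constant function 1 with itself gives (1 * 1)(k) = sum_{d | k} 1 = d(k), the number of positive divisors of k.
Since zeta(s) = sum_{k>=1} 1/k^s, we have zeta(s)^2 = sum_{k>=1} d(k)/k^s, so a_k = d(k).
For k = 197: the divisors are 1, 197.
Count = 2.

2


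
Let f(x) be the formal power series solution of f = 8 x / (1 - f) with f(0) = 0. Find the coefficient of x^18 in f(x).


Apply Lagrange inversion: f = 8 x * phi(f) with phi(t) = 1/(1 - t), so
[x^n] f = 8^n * (1/n) [t^(n-1)] phi(t)^n = 8^n * (1/n) [t^(n-1)] (1 - t)^(-n) = 8^n * (1/n) C(2n - 2, n - 1) = 8^n * C_{n-1}.
For n = 18: C_17 = C(34, 17) / 18 = 2333606220/18 = 129644790.
With the 8^18 = 18014398509481984 factor, the coefficient is 18014398509481984 * 129644790 = 2335472911738104824463360.

2335472911738104824463360


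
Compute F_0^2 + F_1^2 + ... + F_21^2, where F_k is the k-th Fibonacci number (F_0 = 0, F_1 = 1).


There is a standard identity sum_{k=0}^{N} F_k^2 = F_N * F_{N+1} (proved inductively from the telescoping relation F_k^2 = F_k F_{k+1} - F_{k-1} F_k). Then
sum_{k=0}^{21} F_k^2 = F_21 F_22 - F_0 F_0.
Computing: F_21 = 10946, F_22 = 17711.
Sum = 10946 * 17711 = 193864606.

193864606


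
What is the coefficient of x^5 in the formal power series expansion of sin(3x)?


The Maclaurin series is sin(t) = sum_{k>=0} (-1)^k t^(2k+1) / (2k+1)!, so substituting t = 3x, only odd powers of x are nonzero, with coefficient of x^(2k+1) equal to (-1)^k 3^(2k+1) / (2k+1)!.
Write 5 = 2*2 + 1, giving the coefficient (-1)^2 * 3^5 / 5! = 243/120 = 81/40.

81/40


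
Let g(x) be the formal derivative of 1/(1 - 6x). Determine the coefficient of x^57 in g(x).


Differentiate termwise: d/dx sum_{k>=0} 6^k x^k = sum_{k>=1} k 6^k x^(k-1) = sum_{j>=0} (j+1) 6^(j+1) x^j.
Equivalently, d/dx [1/(1 - 6x)] = 6/(1 - 6x)^2.
For j = 57: 58 * 6^58 = 58 * 1357602166130257152481187563160405662935023616 = 78740925635554914843908878663303528450231369728.

78740925635554914843908878663303528450231369728


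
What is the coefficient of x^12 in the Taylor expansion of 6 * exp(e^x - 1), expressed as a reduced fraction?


exp(e^x - 1) = sum_{k>=0} Bell_k x^k / k!, where Bell_k is the k-th Bell number.
So the coefficient of x^12 is 6 * Bell_12 / 12!.
Computing: Bell_12 = 4213597 and 12! = 479001600, giving
6 * 4213597/479001600 = 4213597/79833600.

4213597/79833600


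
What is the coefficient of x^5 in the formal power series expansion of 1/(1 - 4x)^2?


The general identity 1/(1 - c x)^r = sum_{k>=0} c^k C(k + r - 1, r - 1) x^k follows by substituting y = c x into 1/(1 - y)^r = sum_{k>=0} C(k + r - 1, r - 1) y^k.
For c = 4, r = 2, k = 5:
4^5 * C(6, 1) = 1024 * 6 = 6144.

6144


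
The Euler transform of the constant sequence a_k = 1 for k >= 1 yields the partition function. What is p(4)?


The Euler transform converts the sequence a_k = 1 into the number of integer partitions.
Using the recurrence or dynamic programming:
p(4) = 5

5


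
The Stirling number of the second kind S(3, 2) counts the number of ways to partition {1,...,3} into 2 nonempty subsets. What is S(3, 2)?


Using the explicit formula S(n,k) = (1/k!) sum_{j=0}^{k} (-1)^(k-j) C(k,j) j^n:
S(3, 2) = 3
Equivalently, S(n,k) is n! times the coefficient of x^n in the EGF (e^x - 1)^k / k!.

3


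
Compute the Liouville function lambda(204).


The Liouville function is lambda(k) = (-1)^Omega(k), where Omega(k) counts the prime factors of k with multiplicity.
Factoring: 204 = 2 * 2 * 3 * 17, so Omega(204) = 4.
lambda(204) = (-1)^4 = 1.

1


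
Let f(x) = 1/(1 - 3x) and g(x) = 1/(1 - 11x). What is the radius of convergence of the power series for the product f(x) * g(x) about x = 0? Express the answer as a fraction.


The radius of 1/(1 - 3x) is 1/3 (nearest singularity at x = 1/3), and the radius of 1/(1 - 11x) is 1/11.
The product f(x)*g(x) = 1/((1 - 3x)(1 - 11x)) has singularities at both 1/3 and 1/11, so its radius of convergence is the distance to the nearest one:
min(1/3, 1/11) = 1/11.

1/11
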